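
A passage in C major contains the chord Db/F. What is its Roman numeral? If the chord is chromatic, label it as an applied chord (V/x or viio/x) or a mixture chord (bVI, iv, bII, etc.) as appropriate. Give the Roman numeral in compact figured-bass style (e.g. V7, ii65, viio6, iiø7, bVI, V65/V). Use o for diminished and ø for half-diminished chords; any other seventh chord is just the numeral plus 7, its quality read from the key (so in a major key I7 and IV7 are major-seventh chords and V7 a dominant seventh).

bII6

Stacked in thirds the chord is Db-F-Ab: a major triad on Db.
Db is the lowered second degree of C major (diatonic 2 would be D). This is the Neapolitan sixth — a major triad on the lowered second degree, here in its customary first inversion.
With F in the bass the chord is in first inversion, so the figured bass is 6.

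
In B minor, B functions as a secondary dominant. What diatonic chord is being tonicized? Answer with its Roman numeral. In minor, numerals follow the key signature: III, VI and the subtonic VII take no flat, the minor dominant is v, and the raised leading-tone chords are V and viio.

The chord is a major triad on B.
A dominant resolves down a perfect fifth: B → E. In B minor, E is scale degree 4, i.e. iv.

iv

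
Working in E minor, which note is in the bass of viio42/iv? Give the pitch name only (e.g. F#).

F

The applied chord viio42/iv is rooted on G#: G#-B-D-F.
The figure 42 means third inversion — the seventh is in the bass.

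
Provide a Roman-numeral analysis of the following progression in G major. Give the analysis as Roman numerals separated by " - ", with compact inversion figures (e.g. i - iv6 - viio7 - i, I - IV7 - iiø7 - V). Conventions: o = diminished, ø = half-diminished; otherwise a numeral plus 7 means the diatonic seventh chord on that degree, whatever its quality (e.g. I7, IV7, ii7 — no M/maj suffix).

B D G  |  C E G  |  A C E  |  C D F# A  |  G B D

B-D-G has root G, degree 1 in G major, so I6.
C-E-G has root C, degree 4 in G major, so IV.
A-C-E: root A is the supertonic; minor triad there is ii.
C-D-F#-A: dominant seventh chord on D = scale degree 5 → V42.
G-B-D: major triad on G = scale degree 1 → I.

I6 - IV - ii - V42 - I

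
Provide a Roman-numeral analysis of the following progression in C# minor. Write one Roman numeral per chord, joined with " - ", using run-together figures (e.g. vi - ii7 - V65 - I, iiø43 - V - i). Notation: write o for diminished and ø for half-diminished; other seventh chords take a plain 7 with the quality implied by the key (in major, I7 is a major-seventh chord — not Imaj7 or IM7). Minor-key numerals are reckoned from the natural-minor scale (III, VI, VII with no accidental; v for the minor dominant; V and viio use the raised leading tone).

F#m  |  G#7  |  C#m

iv - V7 - i

F#m: minor triad on F# = scale degree 4 → iv.
G#7: dominant seventh chord on G# = scale degree 5 → V7.
C#m: root C# is the tonic; minor triad there is i.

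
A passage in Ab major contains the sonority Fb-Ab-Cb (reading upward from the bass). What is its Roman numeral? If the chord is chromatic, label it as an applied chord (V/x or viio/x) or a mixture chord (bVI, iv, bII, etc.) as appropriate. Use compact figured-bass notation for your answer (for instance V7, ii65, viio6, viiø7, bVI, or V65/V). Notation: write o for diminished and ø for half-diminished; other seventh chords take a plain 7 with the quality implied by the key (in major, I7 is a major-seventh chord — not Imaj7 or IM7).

Stacked in thirds the chord is Fb-Ab-Cb: a major triad on Fb.
Fb is the lowered sixth degree of Ab major (diatonic 6 would be F). This is a major triad on the lowered sixth degree, borrowed from the parallel minor.

bVI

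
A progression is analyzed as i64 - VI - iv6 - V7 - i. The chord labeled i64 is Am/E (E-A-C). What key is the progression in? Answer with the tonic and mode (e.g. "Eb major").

A minor

The chord Am/E is a minor triad rooted on A; its label is i64.
If A is scale degree 1 and the mode makes that degree carry a minor triad, the tonic is A and the mode is minor.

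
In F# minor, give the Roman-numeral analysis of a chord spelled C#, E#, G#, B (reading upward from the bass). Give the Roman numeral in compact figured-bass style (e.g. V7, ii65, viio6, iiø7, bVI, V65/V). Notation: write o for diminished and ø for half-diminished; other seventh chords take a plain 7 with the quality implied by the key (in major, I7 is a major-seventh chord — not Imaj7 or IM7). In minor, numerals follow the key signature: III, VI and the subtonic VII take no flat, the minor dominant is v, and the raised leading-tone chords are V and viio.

Stacked in thirds the chord is C#-E#-G#-B: a dominant seventh chord on C#.
In F# minor, C# is the dominant; the diatonic dominant seventh chord there is V7.

V7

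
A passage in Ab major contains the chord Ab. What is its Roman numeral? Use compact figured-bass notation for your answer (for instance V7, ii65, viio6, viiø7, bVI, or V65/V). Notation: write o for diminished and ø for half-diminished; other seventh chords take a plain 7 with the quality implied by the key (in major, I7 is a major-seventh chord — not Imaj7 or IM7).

Stacked in thirds the chord is Ab-C-Eb: a major triad on Ab.
In Ab major, Ab is the tonic; the diatonic major triad there is I.

I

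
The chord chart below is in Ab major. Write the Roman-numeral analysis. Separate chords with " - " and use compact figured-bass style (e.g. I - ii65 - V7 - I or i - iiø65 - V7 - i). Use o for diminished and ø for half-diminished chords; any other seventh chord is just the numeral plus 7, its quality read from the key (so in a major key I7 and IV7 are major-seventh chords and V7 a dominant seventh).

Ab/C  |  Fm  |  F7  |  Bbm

I6 - vi - V7/ii - ii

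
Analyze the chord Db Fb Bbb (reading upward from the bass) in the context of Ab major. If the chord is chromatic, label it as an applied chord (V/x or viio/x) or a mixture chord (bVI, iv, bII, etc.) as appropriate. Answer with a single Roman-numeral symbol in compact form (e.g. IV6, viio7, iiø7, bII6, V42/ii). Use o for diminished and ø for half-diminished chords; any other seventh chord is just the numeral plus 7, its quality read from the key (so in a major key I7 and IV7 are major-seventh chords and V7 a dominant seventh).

The pitches Bbb-Db-Fb form a major triad rooted on Bbb.
Bbb is the lowered second degree of Ab major (diatonic 2 would be Bb). This is the Neapolitan sixth — a major triad on the lowered second degree, here in its customary first inversion.
With Db in the bass the chord is in first inversion, so the figured bass is 6.

bII6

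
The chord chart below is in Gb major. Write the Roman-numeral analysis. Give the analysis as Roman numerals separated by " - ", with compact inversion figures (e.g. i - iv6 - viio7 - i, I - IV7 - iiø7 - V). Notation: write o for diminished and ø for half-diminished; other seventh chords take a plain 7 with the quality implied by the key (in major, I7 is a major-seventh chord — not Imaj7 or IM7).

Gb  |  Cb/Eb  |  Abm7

I - IV6 - ii7

Gb has root Gb, degree 1 in Gb major, so I.
Cb/Eb has root Cb, degree 4 in Gb major, so IV6.
Abm7: minor seventh chord on Ab = scale degree 2 → ii7.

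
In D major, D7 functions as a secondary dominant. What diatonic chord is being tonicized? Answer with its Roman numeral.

The chord is a dominant seventh chord on D.
A dominant resolves down a perfect fifth: D → G. In D major, G is scale degree 4, i.e. IV.

IV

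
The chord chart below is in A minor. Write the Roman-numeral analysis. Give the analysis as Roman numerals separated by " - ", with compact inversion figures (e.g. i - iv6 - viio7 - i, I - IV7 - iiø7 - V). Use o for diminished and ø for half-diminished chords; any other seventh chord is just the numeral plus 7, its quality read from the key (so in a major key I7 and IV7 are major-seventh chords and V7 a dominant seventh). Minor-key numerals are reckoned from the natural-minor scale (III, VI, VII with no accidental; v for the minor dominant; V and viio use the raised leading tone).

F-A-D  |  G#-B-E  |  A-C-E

F-A-D has root D, degree 4 in A minor, so iv6.
G#-B-E: major triad on E = scale degree 5 → V6.
A-C-E: root A is the tonic; minor triad there is i.

iv6 - V6 - i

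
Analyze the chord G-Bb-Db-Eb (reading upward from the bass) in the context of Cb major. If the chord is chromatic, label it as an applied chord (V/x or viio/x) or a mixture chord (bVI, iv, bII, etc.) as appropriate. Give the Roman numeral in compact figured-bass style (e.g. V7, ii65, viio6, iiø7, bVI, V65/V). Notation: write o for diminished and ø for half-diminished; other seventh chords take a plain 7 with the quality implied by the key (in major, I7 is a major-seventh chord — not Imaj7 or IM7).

V65/vi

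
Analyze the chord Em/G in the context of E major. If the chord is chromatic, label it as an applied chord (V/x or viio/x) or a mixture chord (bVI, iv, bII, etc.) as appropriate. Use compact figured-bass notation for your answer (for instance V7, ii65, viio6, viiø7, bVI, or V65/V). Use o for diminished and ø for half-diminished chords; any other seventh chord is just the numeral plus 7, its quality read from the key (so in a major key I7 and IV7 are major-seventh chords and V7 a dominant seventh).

i6

The pitches E-G-B form a minor triad rooted on E.
E is the first degree of E major. This is the minor tonic, borrowed from the parallel minor.
With G in the bass the chord is in first inversion, so the figured bass is 6.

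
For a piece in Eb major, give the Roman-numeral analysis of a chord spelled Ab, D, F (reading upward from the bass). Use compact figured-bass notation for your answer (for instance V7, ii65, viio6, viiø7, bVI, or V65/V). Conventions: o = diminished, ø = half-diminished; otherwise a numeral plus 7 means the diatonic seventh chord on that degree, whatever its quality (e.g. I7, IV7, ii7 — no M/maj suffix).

viio64

The pitches D-F-Ab form a diminished triad rooted on D.
In Eb major, D is the leading tone; the diatonic diminished triad there is viio.
With Ab in the bass the chord is in second inversion, so the figured bass is 64.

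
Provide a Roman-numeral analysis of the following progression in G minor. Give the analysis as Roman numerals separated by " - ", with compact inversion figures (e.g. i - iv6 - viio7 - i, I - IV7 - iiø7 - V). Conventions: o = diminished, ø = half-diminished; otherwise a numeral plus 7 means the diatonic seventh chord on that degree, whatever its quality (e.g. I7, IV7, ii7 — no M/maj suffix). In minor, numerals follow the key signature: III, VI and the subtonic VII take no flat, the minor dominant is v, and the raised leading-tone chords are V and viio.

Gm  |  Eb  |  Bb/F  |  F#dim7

i - VI - III64 - viio7

Gm has root G, degree 1 in G minor, so i.
Eb: root Eb is the submediant; major triad there is VI.
Bb/F has root Bb, degree 3 in G minor, so III64.
F#dim7: fully diminished seventh chord on F# = scale degree 7 → viio7.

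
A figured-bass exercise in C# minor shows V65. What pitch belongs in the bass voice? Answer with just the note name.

B#

V in C# minor has root G#; the chord is G#-B#-D#-F#.
The figure 65 means first inversion — the third is in the bass.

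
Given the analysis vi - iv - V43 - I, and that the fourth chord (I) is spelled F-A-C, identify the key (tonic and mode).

F major

I is given as F-A-C — a major triad with root F.
If F is scale degree 1 and the mode makes that degree carry a major triad, the tonic is F and the mode is major.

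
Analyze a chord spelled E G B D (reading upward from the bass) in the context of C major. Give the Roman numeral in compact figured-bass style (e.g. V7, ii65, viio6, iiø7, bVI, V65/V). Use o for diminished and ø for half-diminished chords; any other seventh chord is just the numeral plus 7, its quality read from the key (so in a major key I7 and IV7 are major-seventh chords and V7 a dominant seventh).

iii7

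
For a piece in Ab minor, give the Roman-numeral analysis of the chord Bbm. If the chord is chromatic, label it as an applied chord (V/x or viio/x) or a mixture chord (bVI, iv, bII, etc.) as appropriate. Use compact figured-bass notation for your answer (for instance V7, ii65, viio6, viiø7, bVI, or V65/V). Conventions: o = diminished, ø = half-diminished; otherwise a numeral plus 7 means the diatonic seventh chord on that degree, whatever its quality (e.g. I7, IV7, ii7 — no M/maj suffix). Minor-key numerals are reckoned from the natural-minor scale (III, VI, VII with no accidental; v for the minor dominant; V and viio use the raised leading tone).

Stacked in thirds the chord is Bb-Db-F: a minor triad on Bb.
Bb is the second degree of Ab minor. This is the minor supertonic, borrowed from the parallel major (the Dorian ii).

ii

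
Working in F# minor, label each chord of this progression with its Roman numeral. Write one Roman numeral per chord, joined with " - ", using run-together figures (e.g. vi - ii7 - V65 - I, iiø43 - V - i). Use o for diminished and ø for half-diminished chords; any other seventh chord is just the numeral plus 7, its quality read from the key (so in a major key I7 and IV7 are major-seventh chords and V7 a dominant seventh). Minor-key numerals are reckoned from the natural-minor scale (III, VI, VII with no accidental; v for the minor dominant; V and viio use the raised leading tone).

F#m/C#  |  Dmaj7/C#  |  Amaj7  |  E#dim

i64 - VI42 - III7 - viio

F#m/C# has root F#, degree 1 in F# minor, so i64.
Dmaj7/C# has root D, degree 6 in F# minor, so VI42.
Amaj7: root A is the mediant; major seventh chord there is III7.
E#dim: root E# is the leading tone; diminished triad there is viio.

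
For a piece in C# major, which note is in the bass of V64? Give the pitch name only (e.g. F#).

D#

V in C# major has root G#; the chord is G#-B#-D#.
The figure 64 means second inversion — the fifth is in the bass.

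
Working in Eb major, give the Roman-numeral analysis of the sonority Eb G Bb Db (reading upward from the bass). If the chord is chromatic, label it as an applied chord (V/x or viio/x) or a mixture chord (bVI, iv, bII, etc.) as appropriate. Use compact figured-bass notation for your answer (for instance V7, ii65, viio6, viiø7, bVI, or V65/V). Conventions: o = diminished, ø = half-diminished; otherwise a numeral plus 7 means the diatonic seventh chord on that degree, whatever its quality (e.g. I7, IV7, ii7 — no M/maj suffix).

V7/IV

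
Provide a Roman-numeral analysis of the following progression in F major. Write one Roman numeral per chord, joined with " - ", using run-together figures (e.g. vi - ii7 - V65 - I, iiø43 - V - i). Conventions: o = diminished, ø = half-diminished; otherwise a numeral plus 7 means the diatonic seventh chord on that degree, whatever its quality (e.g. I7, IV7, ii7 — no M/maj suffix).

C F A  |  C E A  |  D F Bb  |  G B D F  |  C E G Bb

C-F-A: major triad on F = scale degree 1 → I64.
C-E-A: root A is the mediant; minor triad there is iii6.
D-F-Bb: root Bb is the subdominant; major triad there is IV6.
G-B-D-F is the secondary dominant of V (dominant seventh chord on G): V7/V.
C-E-G-Bb: dominant seventh chord on C = scale degree 5 → V7.

I64 - iii6 - IV6 - V7/V - V7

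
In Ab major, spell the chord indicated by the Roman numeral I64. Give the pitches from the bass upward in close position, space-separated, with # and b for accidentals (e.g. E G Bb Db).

The numeral's case and figure indicate a major triad. In Ab major its root, scale degree 1, is Ab.
That chord is spelled Ab-C-Eb.
With the 64 figure the chord is in second inversion; from the bass Eb upward in close position it reads Eb-Ab-C.

Eb Ab C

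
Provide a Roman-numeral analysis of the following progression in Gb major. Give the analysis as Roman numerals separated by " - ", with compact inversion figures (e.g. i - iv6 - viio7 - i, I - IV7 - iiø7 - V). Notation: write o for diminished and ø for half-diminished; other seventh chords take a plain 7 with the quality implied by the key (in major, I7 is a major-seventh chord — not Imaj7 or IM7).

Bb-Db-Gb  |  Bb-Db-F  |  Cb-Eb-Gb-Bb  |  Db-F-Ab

I6 - iii - IV7 - V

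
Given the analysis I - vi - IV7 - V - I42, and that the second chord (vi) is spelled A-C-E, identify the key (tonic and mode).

vi is given as A-C-E — a minor triad with root A.
vi on A implies A is the submediant; that puts the tonic at C, and the lowercase numeral fits major mode.

C major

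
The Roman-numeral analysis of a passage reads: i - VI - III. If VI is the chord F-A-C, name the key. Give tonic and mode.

The chord F is a major triad rooted on F; its label is VI.
If F is scale degree 6 and the mode makes that degree carry a major triad, the tonic is A and the mode is minor.

A minor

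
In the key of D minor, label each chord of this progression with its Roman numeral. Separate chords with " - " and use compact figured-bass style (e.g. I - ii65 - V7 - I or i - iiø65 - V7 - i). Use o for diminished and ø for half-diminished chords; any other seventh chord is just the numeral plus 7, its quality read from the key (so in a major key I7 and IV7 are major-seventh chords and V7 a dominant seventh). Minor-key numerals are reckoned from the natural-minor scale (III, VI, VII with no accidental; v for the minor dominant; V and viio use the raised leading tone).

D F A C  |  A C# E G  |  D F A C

i7 - V7 - i7

D-F-A-C: root D is the tonic; minor seventh chord there is i7.
A-C#-E-G has root A, degree 5 in D minor, so V7.
D-F-A-C: minor seventh chord on D = scale degree 1 → i7.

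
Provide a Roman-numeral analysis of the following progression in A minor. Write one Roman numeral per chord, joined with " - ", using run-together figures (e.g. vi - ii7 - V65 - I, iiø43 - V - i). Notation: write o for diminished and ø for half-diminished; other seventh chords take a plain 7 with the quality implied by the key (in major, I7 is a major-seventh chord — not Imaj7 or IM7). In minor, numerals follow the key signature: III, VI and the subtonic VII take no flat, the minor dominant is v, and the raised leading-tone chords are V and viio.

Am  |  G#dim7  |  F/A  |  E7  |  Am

i - viio7 - VI6 - V7 - i

Am: root A is the tonic; minor triad there is i.
G#dim7: root G# is the leading tone; fully diminished seventh chord there is viio7.
F/A has root F, degree 6 in A minor, so VI6.
E7: root E is the dominant; dominant seventh chord there is V7.
Am: minor triad on A = scale degree 1 → i.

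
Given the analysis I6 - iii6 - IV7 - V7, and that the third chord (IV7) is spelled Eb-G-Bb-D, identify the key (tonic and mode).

The chord Ebmaj7 is a major seventh chord rooted on Eb; its label is IV7.
Counting down 3 scale steps from Eb places the tonic on Bb; a major seventh chord on degree 4 is diatonic only in major.

Bb major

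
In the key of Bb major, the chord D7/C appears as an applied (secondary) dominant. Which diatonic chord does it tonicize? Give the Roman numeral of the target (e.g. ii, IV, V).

The chord is a dominant seventh chord on D.
A dominant resolves down a perfect fifth: D → G. In Bb major, G is scale degree 6, i.e. vi.

vi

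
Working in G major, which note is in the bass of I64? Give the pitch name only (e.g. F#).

I in G major has root G; the chord is G-B-D.
The figure 64 means second inversion — the fifth is in the bass.

D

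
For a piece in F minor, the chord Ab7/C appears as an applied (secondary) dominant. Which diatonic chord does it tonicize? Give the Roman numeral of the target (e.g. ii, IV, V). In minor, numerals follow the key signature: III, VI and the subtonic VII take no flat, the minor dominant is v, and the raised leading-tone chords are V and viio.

VI

The chord is a dominant seventh chord on Ab.
A dominant resolves down a perfect fifth: Ab → Db. In F minor, Db is scale degree 6, i.e. VI.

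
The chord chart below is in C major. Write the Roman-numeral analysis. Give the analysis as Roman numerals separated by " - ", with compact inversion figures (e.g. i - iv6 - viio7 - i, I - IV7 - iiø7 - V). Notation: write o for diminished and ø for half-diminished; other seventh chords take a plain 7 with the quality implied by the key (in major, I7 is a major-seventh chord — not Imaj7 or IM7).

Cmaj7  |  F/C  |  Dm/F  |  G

Cmaj7: major seventh chord on C = scale degree 1 → I7.
F/C: root F is the subdominant; major triad there is IV64.
Dm/F has root D, degree 2 in C major, so ii6.
G has root G, degree 5 in C major, so V.

I7 - IV64 - ii6 - V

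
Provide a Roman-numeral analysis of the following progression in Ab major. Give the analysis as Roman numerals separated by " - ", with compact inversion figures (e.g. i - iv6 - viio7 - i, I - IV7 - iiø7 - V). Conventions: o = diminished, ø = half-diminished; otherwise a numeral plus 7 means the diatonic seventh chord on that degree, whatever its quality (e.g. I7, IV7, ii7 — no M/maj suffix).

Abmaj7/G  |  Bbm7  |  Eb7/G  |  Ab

Abmaj7/G: root Ab is the tonic; major seventh chord there is I42.
Bbm7: root Bb is the supertonic; minor seventh chord there is ii7.
Eb7/G: dominant seventh chord on Eb = scale degree 5 → V65.
Ab has root Ab, degree 1 in Ab major, so I.

I42 - ii7 - V65 - I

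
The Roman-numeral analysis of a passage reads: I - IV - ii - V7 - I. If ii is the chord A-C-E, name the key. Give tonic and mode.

G major

The anchor chord is a minor triad on A, labeled ii.
Counting down one scale step from A places the tonic on G; a minor triad on degree 2 is diatonic only in major.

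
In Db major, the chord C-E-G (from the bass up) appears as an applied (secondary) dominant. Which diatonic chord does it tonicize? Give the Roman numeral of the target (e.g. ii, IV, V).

The chord is a major triad on C.
A dominant resolves down a perfect fifth: C → F. In Db major, F is scale degree 3, i.e. iii.

iii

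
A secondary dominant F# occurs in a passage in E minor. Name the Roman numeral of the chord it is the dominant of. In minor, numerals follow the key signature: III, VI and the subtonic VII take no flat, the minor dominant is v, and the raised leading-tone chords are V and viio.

V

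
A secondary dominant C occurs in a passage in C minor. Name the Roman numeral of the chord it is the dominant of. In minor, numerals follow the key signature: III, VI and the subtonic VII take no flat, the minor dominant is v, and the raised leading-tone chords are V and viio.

The chord is a major triad on C.
A dominant resolves down a perfect fifth: C → F. In C minor, F is scale degree 4, i.e. iv.

iv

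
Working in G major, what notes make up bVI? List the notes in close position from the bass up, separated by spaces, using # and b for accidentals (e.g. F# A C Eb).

Eb G Bb

Scale degree 6 in G major is E; lowering it a half step gives Eb. bVI is a major triad on the lowered sixth degree, borrowed from the parallel minor.
So the chord is Eb-G-Bb.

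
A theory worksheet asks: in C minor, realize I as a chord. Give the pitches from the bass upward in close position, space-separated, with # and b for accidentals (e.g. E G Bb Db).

C E G

I is the major tonic (Picardy third), borrowed from the parallel major. In C minor that root is C.
So the chord is C-E-G.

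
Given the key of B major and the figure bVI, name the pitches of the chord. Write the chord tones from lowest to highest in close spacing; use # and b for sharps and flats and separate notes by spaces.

bVI is a major triad on the lowered sixth degree, borrowed from the parallel minor. In B major that root is G.
So the chord is G-B-D.

G B D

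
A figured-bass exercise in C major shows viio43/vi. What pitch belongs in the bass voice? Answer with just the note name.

The applied chord viio43/vi is rooted on G#: G#-B-D-F.
The figure 43 means second inversion — the fifth is in the bass.

D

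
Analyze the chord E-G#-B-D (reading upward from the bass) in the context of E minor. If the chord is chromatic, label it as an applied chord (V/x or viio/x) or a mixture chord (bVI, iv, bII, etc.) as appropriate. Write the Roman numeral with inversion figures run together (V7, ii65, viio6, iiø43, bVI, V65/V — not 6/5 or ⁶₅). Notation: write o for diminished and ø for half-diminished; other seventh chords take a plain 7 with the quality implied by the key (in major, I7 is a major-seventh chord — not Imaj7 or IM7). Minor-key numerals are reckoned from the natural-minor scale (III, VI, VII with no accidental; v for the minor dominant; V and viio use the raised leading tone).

Stacked in thirds the chord is E-G#-B-D: a dominant seventh chord on E.
E is not a diatonic chord root with this quality in E minor, but it lies a perfect fifth above A (iv), so the chord functions as an applied dominant of iv.

V7/iv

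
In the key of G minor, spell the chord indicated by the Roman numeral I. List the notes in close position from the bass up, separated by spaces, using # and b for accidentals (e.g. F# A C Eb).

G B D

Scale degree 1 in G minor is G; here the chord built on it is altered to a major triad. I is the major tonic (Picardy third), borrowed from the parallel major.
So the chord is G-B-D, a major triad.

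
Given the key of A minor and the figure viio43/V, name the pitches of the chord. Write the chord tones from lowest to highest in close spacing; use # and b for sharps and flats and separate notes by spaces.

A C D# F#

The slash marks an applied leading-tone chord: viio of V. In A minor, V is E, so the leading tone to it is D#, a half step below.
Building a fully diminished seventh chord on D# gives D#-F#-A-C.
The figured bass 43 indicates second inversion, placing the fifth (A) in the bass: A-C-D#-F#.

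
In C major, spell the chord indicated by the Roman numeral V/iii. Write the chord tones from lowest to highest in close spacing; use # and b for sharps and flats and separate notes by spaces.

V/iii is a secondary dominant — the dominant triad of iii. iii in C major is E, so the applied chord's root is B, a perfect fifth above.
Building a major triad on B gives B-D#-F#.

B D# F#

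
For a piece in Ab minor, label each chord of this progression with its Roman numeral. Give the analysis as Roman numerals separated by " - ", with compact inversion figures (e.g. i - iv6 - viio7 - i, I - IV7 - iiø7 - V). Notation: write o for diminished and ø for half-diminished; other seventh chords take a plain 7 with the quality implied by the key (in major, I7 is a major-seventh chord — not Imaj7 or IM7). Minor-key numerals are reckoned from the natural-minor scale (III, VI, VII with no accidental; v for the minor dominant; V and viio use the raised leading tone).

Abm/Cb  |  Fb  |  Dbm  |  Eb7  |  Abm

i6 - VI - iv - V7 - i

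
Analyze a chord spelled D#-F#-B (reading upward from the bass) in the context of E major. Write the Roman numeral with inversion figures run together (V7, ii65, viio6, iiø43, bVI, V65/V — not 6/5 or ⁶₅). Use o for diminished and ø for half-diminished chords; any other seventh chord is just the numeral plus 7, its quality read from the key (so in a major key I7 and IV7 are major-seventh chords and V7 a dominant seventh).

V6

Stacked in thirds the chord is B-D#-F#: a major triad on B.
In E major, B is the dominant; the diatonic major triad there is V.
With D# in the bass the chord is in first inversion, so the figured bass is 6.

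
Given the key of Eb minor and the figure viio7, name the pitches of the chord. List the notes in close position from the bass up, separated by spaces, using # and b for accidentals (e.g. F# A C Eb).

D F Ab Cb

In Eb minor, the leading-tone chord is built on the raised seventh degree, D.
Stacking thirds from D gives D-F-Ab-Cb.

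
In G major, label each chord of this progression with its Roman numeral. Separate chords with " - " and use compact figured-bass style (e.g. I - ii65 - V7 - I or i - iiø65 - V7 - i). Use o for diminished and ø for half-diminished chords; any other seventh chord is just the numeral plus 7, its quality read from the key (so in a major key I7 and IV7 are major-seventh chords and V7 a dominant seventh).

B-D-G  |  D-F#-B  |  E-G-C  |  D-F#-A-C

B-D-G: major triad on G = scale degree 1 → I6.
D-F#-B: minor triad on B = scale degree 3 → iii6.
E-G-C has root C, degree 4 in G major, so IV6.
D-F#-A-C: root D is the dominant; dominant seventh chord there is V7.

I6 - iii6 - IV6 - V7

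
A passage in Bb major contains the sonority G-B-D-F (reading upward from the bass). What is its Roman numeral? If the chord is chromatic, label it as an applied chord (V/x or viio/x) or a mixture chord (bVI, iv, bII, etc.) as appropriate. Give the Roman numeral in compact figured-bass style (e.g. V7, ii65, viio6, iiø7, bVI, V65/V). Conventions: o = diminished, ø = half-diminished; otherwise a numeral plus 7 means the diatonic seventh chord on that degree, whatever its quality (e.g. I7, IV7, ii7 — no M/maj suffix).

V7/ii

Stacked in thirds the chord is G-B-D-F: a dominant seventh chord on G.
G is not a diatonic chord root with this quality in Bb major, but it lies a perfect fifth above C (ii), so the chord functions as an applied dominant of ii.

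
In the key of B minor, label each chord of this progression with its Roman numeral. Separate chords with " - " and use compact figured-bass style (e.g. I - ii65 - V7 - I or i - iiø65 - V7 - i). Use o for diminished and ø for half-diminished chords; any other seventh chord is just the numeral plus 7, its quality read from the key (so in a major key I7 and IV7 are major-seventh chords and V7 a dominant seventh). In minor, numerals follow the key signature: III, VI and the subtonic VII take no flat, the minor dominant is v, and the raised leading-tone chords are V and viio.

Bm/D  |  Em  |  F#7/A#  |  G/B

i6 - iv - V65 - VI6

Bm/D has root B, degree 1 in B minor, so i6.
Em: minor triad on E = scale degree 4 → iv.
F#7/A# has root F#, degree 5 in B minor, so V65.
G/B: root G is the submediant; major triad there is VI6.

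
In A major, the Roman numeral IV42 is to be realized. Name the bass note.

IV in A major has root D; the chord is D-F#-A-C#.
The figure 42 means third inversion — the seventh is in the bass.

C#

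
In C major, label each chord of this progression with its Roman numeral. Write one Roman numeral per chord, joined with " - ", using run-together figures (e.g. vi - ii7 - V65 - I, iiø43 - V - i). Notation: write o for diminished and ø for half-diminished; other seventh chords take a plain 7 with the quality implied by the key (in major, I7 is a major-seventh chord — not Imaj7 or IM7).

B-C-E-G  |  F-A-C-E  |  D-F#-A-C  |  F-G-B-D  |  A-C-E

B-C-E-G: major seventh chord on C = scale degree 1 → I42.
F-A-C-E has root F, degree 4 in C major, so IV7.
D-F#-A-C is the secondary dominant of V (dominant seventh chord on D): V7/V.
F-G-B-D: dominant seventh chord on G = scale degree 5 → V42.
A-C-E: minor triad on A = scale degree 6 → vi.

I42 - IV7 - V7/V - V42 - vi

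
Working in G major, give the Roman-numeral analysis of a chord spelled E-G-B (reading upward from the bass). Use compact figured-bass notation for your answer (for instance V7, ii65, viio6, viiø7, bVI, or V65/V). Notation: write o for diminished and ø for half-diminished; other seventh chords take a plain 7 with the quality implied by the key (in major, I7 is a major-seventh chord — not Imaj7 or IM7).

Stacked in thirds the chord is E-G-B: a minor triad on E.
In G major, E is the submediant; the diatonic minor triad there is vi.

vi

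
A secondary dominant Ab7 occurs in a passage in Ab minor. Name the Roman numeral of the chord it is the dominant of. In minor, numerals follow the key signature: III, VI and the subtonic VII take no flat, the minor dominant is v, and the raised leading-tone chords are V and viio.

iv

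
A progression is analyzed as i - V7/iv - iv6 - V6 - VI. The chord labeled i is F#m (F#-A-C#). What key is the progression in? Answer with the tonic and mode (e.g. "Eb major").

F# minor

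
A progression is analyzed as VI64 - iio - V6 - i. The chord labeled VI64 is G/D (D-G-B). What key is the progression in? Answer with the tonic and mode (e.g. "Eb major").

B minor

The anchor chord is a major triad on G, labeled VI64.
VI64 on G implies G is the submediant; that puts the tonic at B, and the uppercase numeral fits minor mode.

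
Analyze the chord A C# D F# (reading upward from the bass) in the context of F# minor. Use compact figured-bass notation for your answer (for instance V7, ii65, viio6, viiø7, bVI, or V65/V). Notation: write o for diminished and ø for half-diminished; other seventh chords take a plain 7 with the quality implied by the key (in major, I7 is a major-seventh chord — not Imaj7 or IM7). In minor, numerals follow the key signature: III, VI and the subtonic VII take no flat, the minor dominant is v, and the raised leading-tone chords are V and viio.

The pitches D-F#-A-C# form a major seventh chord rooted on D.
In F# minor, D is the submediant; the diatonic major seventh chord there is VI7.
With A in the bass the chord is in second inversion, so the figured bass is 43.

VI43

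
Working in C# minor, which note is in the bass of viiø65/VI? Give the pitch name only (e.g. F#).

B

The applied chord viiø65/VI is rooted on G#: G#-B-D-F#.
The figure 65 means first inversion — the third is in the bass.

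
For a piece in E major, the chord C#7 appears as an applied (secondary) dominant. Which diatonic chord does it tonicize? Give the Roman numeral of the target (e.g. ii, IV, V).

The chord is a dominant seventh chord on C#.
A dominant resolves down a perfect fifth: C# → F#. In E major, F# is scale degree 2, i.e. ii.

ii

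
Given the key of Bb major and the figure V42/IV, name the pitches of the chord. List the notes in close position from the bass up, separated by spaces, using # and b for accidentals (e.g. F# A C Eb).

V42/IV is a secondary dominant — the dominant seventh of IV. IV in Bb major is Eb, so the applied chord's root is Bb, a perfect fifth above.
Building a dominant seventh chord on Bb gives Bb-D-F-Ab.
The figured bass 42 indicates third inversion, placing the seventh (Ab) in the bass: Ab-Bb-D-F.

Ab Bb D F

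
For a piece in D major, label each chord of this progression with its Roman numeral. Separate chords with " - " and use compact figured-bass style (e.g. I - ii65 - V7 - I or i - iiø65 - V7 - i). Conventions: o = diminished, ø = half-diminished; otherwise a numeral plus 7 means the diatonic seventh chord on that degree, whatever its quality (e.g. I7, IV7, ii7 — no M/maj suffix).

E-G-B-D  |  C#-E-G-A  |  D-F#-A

ii7 - V65 - I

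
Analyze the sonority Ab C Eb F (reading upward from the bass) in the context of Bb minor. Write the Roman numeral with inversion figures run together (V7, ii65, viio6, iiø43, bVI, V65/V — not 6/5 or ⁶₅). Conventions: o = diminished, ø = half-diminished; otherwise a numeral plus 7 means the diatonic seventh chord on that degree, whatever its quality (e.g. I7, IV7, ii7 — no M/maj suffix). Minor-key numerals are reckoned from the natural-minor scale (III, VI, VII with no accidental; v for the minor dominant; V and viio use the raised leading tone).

The pitches F-Ab-C-Eb form a minor seventh chord rooted on F.
In Bb minor, F is the dominant; the diatonic minor seventh chord there is v7.
With Ab in the bass the chord is in first inversion, so the figured bass is 65.

v65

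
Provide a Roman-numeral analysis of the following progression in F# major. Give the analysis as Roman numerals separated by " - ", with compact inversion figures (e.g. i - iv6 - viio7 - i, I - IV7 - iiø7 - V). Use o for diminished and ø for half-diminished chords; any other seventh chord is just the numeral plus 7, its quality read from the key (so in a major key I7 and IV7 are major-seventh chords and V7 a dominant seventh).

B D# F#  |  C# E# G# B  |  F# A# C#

B-D#-F#: major triad on B = scale degree 4 → IV.
C#-E#-G#-B has root C#, degree 5 in F# major, so V7.
F#-A#-C#: major triad on F# = scale degree 1 → I.

IV - V7 - I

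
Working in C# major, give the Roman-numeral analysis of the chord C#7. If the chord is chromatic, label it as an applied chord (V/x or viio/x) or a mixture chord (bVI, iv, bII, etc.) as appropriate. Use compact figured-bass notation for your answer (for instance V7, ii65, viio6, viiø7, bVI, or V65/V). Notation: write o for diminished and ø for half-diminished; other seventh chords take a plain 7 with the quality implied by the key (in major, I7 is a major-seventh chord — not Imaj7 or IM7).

V7/IV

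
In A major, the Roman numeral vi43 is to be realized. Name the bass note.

C#

vi in A major has root F#; the chord is F#-A-C#-E.
The figure 43 means second inversion — the fifth is in the bass.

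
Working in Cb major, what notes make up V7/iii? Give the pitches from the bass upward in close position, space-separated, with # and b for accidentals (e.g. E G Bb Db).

The slash means an applied dominant: we want the dominant of iii. In Cb major, iii is Eb minor, and its dominant is built on Bb.
Building a dominant seventh chord on Bb gives Bb-D-F-Ab.

Bb D F Ab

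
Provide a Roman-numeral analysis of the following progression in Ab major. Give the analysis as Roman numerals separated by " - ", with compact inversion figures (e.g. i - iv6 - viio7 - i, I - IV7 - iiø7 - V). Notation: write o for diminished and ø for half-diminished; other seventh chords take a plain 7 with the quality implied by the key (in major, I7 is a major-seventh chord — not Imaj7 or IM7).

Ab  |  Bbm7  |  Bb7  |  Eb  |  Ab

Ab: root Ab is the tonic; major triad there is I.
Bbm7: root Bb is the supertonic; minor seventh chord there is ii7.
Bb7: a dominant seventh chord on Bb, the applied dominant of V → V7/V.
Eb has root Eb, degree 5 in Ab major, so V.
Ab has root Ab, degree 1 in Ab major, so I.

I - ii7 - V7/V - V - I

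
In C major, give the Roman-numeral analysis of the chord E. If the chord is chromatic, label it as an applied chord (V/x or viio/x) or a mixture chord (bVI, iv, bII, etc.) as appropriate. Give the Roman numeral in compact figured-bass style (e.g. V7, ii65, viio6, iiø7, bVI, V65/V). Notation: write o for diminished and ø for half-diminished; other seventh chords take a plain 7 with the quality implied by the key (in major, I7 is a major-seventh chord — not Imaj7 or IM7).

V/vi

Stacked in thirds the chord is E-G#-B: a major triad on E.
E is not a diatonic chord root with this quality in C major, but it lies a perfect fifth above A (vi), so the chord functions as an applied dominant of vi.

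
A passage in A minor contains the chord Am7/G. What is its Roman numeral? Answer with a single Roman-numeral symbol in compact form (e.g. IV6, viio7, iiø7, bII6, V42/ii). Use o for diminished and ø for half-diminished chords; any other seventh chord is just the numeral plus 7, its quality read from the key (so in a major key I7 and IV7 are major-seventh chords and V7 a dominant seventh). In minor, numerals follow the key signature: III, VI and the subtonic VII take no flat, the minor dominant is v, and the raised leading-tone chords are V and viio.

Stacked in thirds the chord is A-C-E-G: a minor seventh chord on A.
A is scale degree 1 in A minor, and a minor seventh chord on that degree is written i7.
With G in the bass the chord is in third inversion, so the figured bass is 42.

i42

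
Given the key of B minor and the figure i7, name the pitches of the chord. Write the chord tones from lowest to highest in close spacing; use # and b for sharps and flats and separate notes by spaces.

B D F# A

In B minor, scale degree 1 is B, and the diatonic chord built there is a minor seventh chord.
That chord is spelled B-D-F#-A.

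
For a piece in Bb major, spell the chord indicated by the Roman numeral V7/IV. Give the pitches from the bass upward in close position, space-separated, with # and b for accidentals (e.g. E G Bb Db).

Bb D F Ab

The slash means an applied dominant: we want the dominant of IV. In Bb major, IV is Eb major, and its dominant is built on Bb.
Building a dominant seventh chord on Bb gives Bb-D-F-Ab.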